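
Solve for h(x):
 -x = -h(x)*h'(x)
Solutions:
 h(x) = -sqrt(C1 + x^2)
 h(x) = sqrt(C1 + x^2)


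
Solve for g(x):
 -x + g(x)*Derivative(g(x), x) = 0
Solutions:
 g(x) = -sqrt(C1 + x^2)
 g(x) = sqrt(C1 + x^2)


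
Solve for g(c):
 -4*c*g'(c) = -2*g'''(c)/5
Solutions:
 g(c) = C1 + Integral(C2*airyai(10^(1/3)*c) + C3*airybi(10^(1/3)*c), c)


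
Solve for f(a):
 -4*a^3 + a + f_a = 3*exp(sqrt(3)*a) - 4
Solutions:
 f(a) = C1 + a^4 - a^2/2 - 4*a + sqrt(3)*exp(sqrt(3)*a)


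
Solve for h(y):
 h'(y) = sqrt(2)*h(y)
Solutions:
 h(y) = C1*exp(sqrt(2)*y)


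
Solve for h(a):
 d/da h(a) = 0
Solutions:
 h(a) = C1


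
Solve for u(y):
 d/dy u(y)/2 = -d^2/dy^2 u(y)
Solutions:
 u(y) = C1 + C2*exp(-y/2)


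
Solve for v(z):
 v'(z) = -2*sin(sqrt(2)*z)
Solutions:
 v(z) = C1 + sqrt(2)*cos(sqrt(2)*z)


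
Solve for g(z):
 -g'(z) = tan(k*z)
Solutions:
 g(z) = C1 - Piecewise((-log(cos(k*z))/k, Ne(k, 0)), (0, True))


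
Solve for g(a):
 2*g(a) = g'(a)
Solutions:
 g(a) = C1*exp(2*a)


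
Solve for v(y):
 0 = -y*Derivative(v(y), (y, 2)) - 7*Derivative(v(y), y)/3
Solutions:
 v(y) = C1 + C2/y^(4/3)


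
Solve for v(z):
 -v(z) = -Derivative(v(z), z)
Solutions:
 v(z) = C1*exp(z)


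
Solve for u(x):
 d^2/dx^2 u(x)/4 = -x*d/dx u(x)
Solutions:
 u(x) = C1 + C2*erf(sqrt(2)*x)


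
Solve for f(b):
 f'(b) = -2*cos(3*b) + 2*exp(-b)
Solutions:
 f(b) = C1 - 2*sin(3*b)/3 - 2*exp(-b)


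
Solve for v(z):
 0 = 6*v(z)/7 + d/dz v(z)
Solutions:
 v(z) = C1*exp(-6*z/7)


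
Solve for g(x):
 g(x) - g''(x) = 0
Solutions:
 g(x) = C1*exp(-x) + C2*exp(x)


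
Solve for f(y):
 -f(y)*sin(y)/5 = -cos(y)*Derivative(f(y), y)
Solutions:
 f(y) = C1/cos(y)^(1/5)


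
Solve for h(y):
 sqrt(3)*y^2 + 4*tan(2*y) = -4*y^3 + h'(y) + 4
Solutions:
 h(y) = C1 + y^4 + sqrt(3)*y^3/3 - 4*y - 2*log(cos(2*y))


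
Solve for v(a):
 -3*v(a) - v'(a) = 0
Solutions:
 v(a) = C1*exp(-3*a)


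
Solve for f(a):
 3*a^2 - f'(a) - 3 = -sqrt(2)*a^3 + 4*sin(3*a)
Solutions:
 f(a) = C1 + sqrt(2)*a^4/4 + a^3 - 3*a + 4*cos(3*a)/3


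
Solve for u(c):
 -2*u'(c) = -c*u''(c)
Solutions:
 u(c) = C1 + C2*c^3


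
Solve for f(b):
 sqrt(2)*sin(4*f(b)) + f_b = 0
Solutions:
 f(b) = -acos((-C1 - exp(8*sqrt(2)*b))/(C1 - exp(8*sqrt(2)*b)))/4 + pi/2
 f(b) = acos((-C1 - exp(8*sqrt(2)*b))/(C1 - exp(8*sqrt(2)*b)))/4


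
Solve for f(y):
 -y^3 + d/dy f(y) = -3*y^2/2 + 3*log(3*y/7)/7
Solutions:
 f(y) = C1 + y^4/4 - y^3/2 + 3*y*log(y)/7 - 3*y*log(7)/7 - 3*y/7 + 3*y*log(3)/7


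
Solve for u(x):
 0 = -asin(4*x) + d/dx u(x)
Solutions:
 u(x) = C1 + x*asin(4*x) + sqrt(1 - 16*x^2)/4


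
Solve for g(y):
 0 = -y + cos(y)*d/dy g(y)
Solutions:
 g(y) = C1 + Integral(y/cos(y), y)


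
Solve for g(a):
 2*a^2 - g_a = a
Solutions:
 g(a) = C1 + 2*a^3/3 - a^2/2


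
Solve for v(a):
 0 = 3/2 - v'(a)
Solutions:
 v(a) = C1 + 3*a/2


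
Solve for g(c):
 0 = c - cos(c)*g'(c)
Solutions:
 g(c) = C1 + Integral(c/cos(c), c)


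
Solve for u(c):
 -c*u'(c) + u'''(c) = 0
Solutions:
 u(c) = C1 + Integral(C2*airyai(c) + C3*airybi(c), c)


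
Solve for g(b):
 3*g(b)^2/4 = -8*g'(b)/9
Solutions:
 g(b) = 32/(C1 + 27*b)


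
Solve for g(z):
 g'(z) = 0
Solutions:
 g(z) = C1


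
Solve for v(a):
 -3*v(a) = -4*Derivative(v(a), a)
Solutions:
 v(a) = C1*exp(3*a/4)


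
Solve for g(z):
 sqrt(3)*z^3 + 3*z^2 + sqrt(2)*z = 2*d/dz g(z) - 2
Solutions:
 g(z) = C1 + sqrt(3)*z^4/8 + z^3/2 + sqrt(2)*z^2/4 + z


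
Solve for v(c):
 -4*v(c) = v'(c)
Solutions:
 v(c) = C1*exp(-4*c)


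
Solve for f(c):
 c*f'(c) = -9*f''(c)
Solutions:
 f(c) = C1 + C2*erf(sqrt(2)*c/6)


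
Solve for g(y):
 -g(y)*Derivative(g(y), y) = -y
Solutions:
 g(y) = -sqrt(C1 + y^2)
 g(y) = sqrt(C1 + y^2)


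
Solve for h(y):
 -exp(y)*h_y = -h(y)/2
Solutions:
 h(y) = C1*exp(-exp(-y)/2)


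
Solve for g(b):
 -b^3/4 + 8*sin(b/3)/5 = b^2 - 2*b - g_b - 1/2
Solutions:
 g(b) = C1 + b^4/16 + b^3/3 - b^2 - b/2 + 24*cos(b/3)/5


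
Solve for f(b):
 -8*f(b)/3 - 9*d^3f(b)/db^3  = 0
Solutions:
 f(b) = C3*exp(-2*b/3) + (C1*sin(sqrt(3)*b/3) + C2*cos(sqrt(3)*b/3))*exp(b/3)


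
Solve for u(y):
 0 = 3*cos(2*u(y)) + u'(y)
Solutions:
 u(y) = -asin((C1 + exp(12*y))/(C1 - exp(12*y)))/2 + pi/2
 u(y) = asin((C1 + exp(12*y))/(C1 - exp(12*y)))/2


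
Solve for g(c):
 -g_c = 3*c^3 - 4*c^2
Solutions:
 g(c) = C1 - 3*c^4/4 + 4*c^3/3


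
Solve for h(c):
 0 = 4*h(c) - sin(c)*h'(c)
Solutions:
 h(c) = C1*(cos(c)^2 - 2*cos(c) + 1)/(cos(c)^2 + 2*cos(c) + 1)


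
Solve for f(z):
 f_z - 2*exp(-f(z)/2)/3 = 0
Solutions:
 f(z) = 2*log(C1 + z/3)


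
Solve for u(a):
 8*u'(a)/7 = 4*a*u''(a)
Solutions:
 u(a) = C1 + C2*a^(9/7)


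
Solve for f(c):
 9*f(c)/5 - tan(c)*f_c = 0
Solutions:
 f(c) = C1*sin(c)^(9/5)


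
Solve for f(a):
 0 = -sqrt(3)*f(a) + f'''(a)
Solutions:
 f(a) = C3*exp(3^(1/6)*a) + (C1*sin(3^(2/3)*a/2) + C2*cos(3^(2/3)*a/2))*exp(-3^(1/6)*a/2)


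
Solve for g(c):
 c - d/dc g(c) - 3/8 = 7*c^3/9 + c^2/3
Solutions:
 g(c) = C1 - 7*c^4/36 - c^3/9 + c^2/2 - 3*c/8


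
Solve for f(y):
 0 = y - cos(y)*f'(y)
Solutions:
 f(y) = C1 + Integral(y/cos(y), y)


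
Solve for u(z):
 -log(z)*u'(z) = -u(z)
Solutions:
 u(z) = C1*exp(li(z))


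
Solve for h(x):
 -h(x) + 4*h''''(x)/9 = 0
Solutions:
 h(x) = C1*exp(-sqrt(6)*x/2) + C2*exp(sqrt(6)*x/2) + C3*sin(sqrt(6)*x/2) + C4*cos(sqrt(6)*x/2)


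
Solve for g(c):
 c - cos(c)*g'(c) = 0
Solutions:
 g(c) = C1 + Integral(c/cos(c), c)


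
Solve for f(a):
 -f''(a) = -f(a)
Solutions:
 f(a) = C1*exp(-a) + C2*exp(a)


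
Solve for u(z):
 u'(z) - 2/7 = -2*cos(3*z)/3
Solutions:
 u(z) = C1 + 2*z/7 - 2*sin(3*z)/9


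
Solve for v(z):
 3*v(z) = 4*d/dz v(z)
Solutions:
 v(z) = C1*exp(3*z/4)


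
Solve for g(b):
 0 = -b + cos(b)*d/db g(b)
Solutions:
 g(b) = C1 + Integral(b/cos(b), b)


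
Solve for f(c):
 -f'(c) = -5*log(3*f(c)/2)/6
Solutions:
 6*Integral(1/(-log(_y) - log(3) + log(2)), (_y, f(c)))/5 = C1 - c


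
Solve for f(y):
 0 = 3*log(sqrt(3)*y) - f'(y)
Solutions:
 f(y) = C1 + 3*y*log(y) - 3*y + 3*y*log(3)/2


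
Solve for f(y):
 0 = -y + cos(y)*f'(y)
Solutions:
 f(y) = C1 + Integral(y/cos(y), y)


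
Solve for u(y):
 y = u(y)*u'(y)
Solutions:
 u(y) = -sqrt(C1 + y^2)
 u(y) = sqrt(C1 + y^2)


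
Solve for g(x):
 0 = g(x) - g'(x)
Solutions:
 g(x) = C1*exp(x)


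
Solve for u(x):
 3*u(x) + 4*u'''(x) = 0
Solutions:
 u(x) = C3*exp(-6^(1/3)*x/2) + (C1*sin(2^(1/3)*3^(5/6)*x/4) + C2*cos(2^(1/3)*3^(5/6)*x/4))*exp(6^(1/3)*x/4)


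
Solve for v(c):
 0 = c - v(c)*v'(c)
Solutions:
 v(c) = -sqrt(C1 + c^2)
 v(c) = sqrt(C1 + c^2)


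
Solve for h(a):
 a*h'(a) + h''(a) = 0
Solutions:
 h(a) = C1 + C2*erf(sqrt(2)*a/2)


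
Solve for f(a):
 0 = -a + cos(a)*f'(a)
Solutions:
 f(a) = C1 + Integral(a/cos(a), a)


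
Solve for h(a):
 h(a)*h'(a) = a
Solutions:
 h(a) = -sqrt(C1 + a^2)
 h(a) = sqrt(C1 + a^2)


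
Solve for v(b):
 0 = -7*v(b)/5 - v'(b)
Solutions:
 v(b) = C1*exp(-7*b/5)


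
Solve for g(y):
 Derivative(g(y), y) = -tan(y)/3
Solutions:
 g(y) = C1 + log(cos(y))/3


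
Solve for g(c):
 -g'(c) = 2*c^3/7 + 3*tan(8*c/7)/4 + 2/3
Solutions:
 g(c) = C1 - c^4/14 - 2*c/3 + 21*log(cos(8*c/7))/32


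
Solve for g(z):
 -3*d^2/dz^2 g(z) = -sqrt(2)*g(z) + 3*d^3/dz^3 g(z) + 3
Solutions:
 g(z) = C1*exp(-z*(2*2^(1/3)/(-2 + sqrt(-4 + (2 - 9*sqrt(2))^2) + 9*sqrt(2))^(1/3) + 4 + 2^(2/3)*(-2 + sqrt(-4 + (2 - 9*sqrt(2))^2) + 9*sqrt(2))^(1/3))/12)*sin(2^(1/3)*sqrt(3)*z*(-2^(1/3)*(-2 + sqrt(-4 + (2 - 9*sqrt(2))^2) + 9*sqrt(2))^(1/3) + 2/(-2 + sqrt(-4 + (2 - 9*sqrt(2))^2) + 9*sqrt(2))^(1/3))/12) + C2*exp(-z*(2*2^(1/3)/(-2 + sqrt(-4 + (2 - 9*sqrt(2))^2) + 9*sqrt(2))^(1/3) + 4 + 2^(2/3)*(-2 + sqrt(-4 + (2 - 9*sqrt(2))^2) + 9*sqrt(2))^(1/3))/12)*cos(2^(1/3)*sqrt(3)*z*(-2^(1/3)*(-2 + sqrt(-4 + (2 - 9*sqrt(2))^2) + 9*sqrt(2))^(1/3) + 2/(-2 + sqrt(-4 + (2 - 9*sqrt(2))^2) + 9*sqrt(2))^(1/3))/12) + C3*exp(z*(-2 + 2*2^(1/3)/(-2 + sqrt(-4 + (2 - 9*sqrt(2))^2) + 9*sqrt(2))^(1/3) + 2^(2/3)*(-2 + sqrt(-4 + (2 - 9*sqrt(2))^2) + 9*sqrt(2))^(1/3))/6) + 3*sqrt(2)/2


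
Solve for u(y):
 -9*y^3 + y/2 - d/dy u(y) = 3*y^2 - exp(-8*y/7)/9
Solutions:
 u(y) = C1 - 9*y^4/4 - y^3 + y^2/4 - 7*exp(-8*y/7)/72


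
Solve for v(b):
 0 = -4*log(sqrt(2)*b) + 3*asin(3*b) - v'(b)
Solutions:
 v(b) = C1 - 4*b*log(b) + 3*b*asin(3*b) - 2*b*log(2) + 4*b + sqrt(1 - 9*b^2)


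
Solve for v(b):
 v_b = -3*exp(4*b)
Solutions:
 v(b) = C1 - 3*exp(4*b)/4


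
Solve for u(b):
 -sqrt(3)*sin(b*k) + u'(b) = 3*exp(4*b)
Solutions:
 u(b) = C1 + 3*exp(4*b)/4 - sqrt(3)*cos(b*k)/k


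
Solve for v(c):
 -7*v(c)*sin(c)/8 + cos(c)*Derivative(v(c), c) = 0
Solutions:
 v(c) = C1/cos(c)^(7/8)


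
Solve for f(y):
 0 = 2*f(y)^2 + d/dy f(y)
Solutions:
 f(y) = 1/(C1 + 2*y)


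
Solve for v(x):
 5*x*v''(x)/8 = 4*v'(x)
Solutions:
 v(x) = C1 + C2*x^(37/5)


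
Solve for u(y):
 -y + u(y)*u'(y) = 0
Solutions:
 u(y) = -sqrt(C1 + y^2)
 u(y) = sqrt(C1 + y^2)


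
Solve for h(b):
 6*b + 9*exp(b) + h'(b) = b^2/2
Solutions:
 h(b) = C1 + b^3/6 - 3*b^2 - 9*exp(b)


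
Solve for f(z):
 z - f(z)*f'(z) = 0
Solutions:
 f(z) = -sqrt(C1 + z^2)
 f(z) = sqrt(C1 + z^2)


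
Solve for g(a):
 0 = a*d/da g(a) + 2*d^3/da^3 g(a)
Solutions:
 g(a) = C1 + Integral(C2*airyai(-2^(2/3)*a/2) + C3*airybi(-2^(2/3)*a/2), a)


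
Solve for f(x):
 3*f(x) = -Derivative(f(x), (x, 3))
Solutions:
 f(x) = C3*exp(-3^(1/3)*x) + (C1*sin(3^(5/6)*x/2) + C2*cos(3^(5/6)*x/2))*exp(3^(1/3)*x/2)


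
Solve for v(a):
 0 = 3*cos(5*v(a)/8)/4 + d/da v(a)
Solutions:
 3*a/4 - 4*log(sin(5*v(a)/8) - 1)/5 + 4*log(sin(5*v(a)/8) + 1)/5 = C1


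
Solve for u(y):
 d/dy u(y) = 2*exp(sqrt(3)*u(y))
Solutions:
 u(y) = sqrt(3)*(2*log(-1/(C1 + 2*y)) - log(3))/6


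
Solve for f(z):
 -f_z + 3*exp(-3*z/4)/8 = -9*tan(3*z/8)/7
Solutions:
 f(z) = C1 + 12*log(tan(3*z/8)^2 + 1)/7 - exp(-3*z/4)/2


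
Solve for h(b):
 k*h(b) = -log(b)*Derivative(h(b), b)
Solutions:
 h(b) = C1*exp(-k*li(b))


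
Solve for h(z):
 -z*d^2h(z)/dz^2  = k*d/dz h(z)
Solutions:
 h(z) = C1 + z^(1 - re(k))*(C2*sin(log(z)*Abs(im(k))) + C3*cos(log(z)*im(k)))


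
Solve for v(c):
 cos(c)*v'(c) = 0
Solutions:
 v(c) = C1


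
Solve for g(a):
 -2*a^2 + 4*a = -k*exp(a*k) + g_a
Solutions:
 g(a) = C1 - 2*a^3/3 + 2*a^2 + exp(a*k)


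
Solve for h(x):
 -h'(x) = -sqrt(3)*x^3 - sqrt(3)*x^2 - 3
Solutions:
 h(x) = C1 + sqrt(3)*x^4/4 + sqrt(3)*x^3/3 + 3*x


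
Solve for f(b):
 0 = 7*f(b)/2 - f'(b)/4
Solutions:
 f(b) = C1*exp(14*b)


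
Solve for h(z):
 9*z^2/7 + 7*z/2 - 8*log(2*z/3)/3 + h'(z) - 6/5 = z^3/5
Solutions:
 h(z) = C1 + z^4/20 - 3*z^3/7 - 7*z^2/4 + 8*z*log(z)/3 - 8*z*log(3)/3 - 22*z/15 + 8*z*log(2)/3


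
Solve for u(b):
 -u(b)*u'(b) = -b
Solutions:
 u(b) = -sqrt(C1 + b^2)
 u(b) = sqrt(C1 + b^2)


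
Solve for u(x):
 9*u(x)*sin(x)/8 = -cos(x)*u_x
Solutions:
 u(x) = C1*cos(x)^(9/8)


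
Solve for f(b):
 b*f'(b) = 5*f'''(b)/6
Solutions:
 f(b) = C1 + Integral(C2*airyai(5^(2/3)*6^(1/3)*b/5) + C3*airybi(5^(2/3)*6^(1/3)*b/5), b)


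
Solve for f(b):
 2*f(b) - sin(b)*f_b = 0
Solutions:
 f(b) = C1*(cos(b) - 1)/(cos(b) + 1)


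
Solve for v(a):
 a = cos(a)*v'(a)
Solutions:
 v(a) = C1 + Integral(a/cos(a), a)


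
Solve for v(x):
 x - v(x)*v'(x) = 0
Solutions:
 v(x) = -sqrt(C1 + x^2)
 v(x) = sqrt(C1 + x^2)


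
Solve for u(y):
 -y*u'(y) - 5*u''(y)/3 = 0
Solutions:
 u(y) = C1 + C2*erf(sqrt(30)*y/10)


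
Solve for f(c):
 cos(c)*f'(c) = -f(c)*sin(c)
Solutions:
 f(c) = C1*cos(c)


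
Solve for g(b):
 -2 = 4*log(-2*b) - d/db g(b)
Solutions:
 g(b) = C1 + 4*b*log(-b) + 2*b*(-1 + 2*log(2))


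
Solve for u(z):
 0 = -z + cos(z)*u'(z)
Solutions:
 u(z) = C1 + Integral(z/cos(z), z)


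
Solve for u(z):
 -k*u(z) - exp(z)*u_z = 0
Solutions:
 u(z) = C1*exp(k*exp(-z))


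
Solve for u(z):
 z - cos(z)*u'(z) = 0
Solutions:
 u(z) = C1 + Integral(z/cos(z), z)


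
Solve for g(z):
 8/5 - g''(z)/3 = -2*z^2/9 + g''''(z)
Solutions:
 g(z) = C1 + C2*z + C3*sin(sqrt(3)*z/3) + C4*cos(sqrt(3)*z/3) + z^4/18 + 2*z^2/5


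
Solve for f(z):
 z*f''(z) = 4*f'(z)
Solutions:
 f(z) = C1 + C2*z^5


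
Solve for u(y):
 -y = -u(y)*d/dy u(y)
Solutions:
 u(y) = -sqrt(C1 + y^2)
 u(y) = sqrt(C1 + y^2)


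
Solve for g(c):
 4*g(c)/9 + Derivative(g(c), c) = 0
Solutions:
 g(c) = C1*exp(-4*c/9)


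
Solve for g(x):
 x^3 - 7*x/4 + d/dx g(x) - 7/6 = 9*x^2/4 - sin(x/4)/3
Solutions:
 g(x) = C1 - x^4/4 + 3*x^3/4 + 7*x^2/8 + 7*x/6 + 4*cos(x/4)/3


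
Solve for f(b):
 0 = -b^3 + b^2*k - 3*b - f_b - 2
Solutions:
 f(b) = C1 - b^4/4 + b^3*k/3 - 3*b^2/2 - 2*b


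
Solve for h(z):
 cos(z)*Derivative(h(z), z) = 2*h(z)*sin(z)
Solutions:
 h(z) = C1/cos(z)^2


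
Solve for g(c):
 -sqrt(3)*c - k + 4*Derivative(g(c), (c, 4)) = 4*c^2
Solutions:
 g(c) = C1 + C2*c + C3*c^2 + C4*c^3 + c^6/360 + sqrt(3)*c^5/480 + c^4*k/96


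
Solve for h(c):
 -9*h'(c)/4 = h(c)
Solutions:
 h(c) = C1*exp(-4*c/9)


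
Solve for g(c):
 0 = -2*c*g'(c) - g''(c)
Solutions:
 g(c) = C1 + C2*erf(c)


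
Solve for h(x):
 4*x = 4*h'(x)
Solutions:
 h(x) = C1 + x^2/2


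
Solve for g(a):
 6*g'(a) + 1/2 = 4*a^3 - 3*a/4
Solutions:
 g(a) = C1 + a^4/6 - a^2/16 - a/12


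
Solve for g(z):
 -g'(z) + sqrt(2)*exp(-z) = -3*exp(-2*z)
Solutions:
 g(z) = C1 - sqrt(2)*exp(-z) - 3*exp(-2*z)/2


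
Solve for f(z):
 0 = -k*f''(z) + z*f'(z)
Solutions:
 f(z) = C1 + C2*erf(sqrt(2)*z*sqrt(-1/k)/2)/sqrt(-1/k)


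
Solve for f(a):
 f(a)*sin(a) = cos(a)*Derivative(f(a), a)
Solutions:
 f(a) = C1/cos(a)


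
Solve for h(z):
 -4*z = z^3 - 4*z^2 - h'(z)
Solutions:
 h(z) = C1 + z^4/4 - 4*z^3/3 + 2*z^2


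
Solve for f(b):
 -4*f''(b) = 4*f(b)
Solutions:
 f(b) = C1*sin(b) + C2*cos(b)


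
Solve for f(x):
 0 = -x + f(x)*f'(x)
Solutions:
 f(x) = -sqrt(C1 + x^2)
 f(x) = sqrt(C1 + x^2)


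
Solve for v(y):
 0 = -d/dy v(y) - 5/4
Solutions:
 v(y) = C1 - 5*y/4


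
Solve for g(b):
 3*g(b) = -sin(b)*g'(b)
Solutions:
 g(b) = C1*(cos(b) + 1)^(3/2)/(cos(b) - 1)^(3/2)


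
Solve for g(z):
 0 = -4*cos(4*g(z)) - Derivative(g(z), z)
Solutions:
 g(z) = -asin((C1 + exp(32*z))/(C1 - exp(32*z)))/4 + pi/4
 g(z) = asin((C1 + exp(32*z))/(C1 - exp(32*z)))/4


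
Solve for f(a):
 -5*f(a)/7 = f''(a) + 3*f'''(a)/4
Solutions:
 f(a) = C1*exp(a*(-56 + 56*2^(2/3)*7^(1/3)/(9*sqrt(24945) + 1439)^(1/3) + 2^(1/3)*7^(2/3)*(9*sqrt(24945) + 1439)^(1/3))/126)*sin(14^(1/3)*sqrt(3)*a*(-7^(1/3)*(9*sqrt(24945) + 1439)^(1/3) + 56*2^(1/3)/(9*sqrt(24945) + 1439)^(1/3))/126) + C2*exp(a*(-56 + 56*2^(2/3)*7^(1/3)/(9*sqrt(24945) + 1439)^(1/3) + 2^(1/3)*7^(2/3)*(9*sqrt(24945) + 1439)^(1/3))/126)*cos(14^(1/3)*sqrt(3)*a*(-7^(1/3)*(9*sqrt(24945) + 1439)^(1/3) + 56*2^(1/3)/(9*sqrt(24945) + 1439)^(1/3))/126) + C3*exp(-a*(56*2^(2/3)*7^(1/3)/(9*sqrt(24945) + 1439)^(1/3) + 28 + 2^(1/3)*7^(2/3)*(9*sqrt(24945) + 1439)^(1/3))/63)


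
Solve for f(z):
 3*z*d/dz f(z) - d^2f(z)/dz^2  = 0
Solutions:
 f(z) = C1 + C2*erfi(sqrt(6)*z/2)


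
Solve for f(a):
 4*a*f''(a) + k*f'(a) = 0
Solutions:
 f(a) = C1 + a^(1 - re(k)/4)*(C2*sin(log(a)*Abs(im(k))/4) + C3*cos(log(a)*im(k)/4))


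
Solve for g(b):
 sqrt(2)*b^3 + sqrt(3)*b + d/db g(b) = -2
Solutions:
 g(b) = C1 - sqrt(2)*b^4/4 - sqrt(3)*b^2/2 - 2*b


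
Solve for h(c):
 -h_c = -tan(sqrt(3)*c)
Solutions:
 h(c) = C1 - sqrt(3)*log(cos(sqrt(3)*c))/3


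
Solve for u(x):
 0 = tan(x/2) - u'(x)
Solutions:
 u(x) = C1 - 2*log(cos(x/2))


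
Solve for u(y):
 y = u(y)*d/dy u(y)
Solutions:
 u(y) = -sqrt(C1 + y^2)
 u(y) = sqrt(C1 + y^2)


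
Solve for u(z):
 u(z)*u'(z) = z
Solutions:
 u(z) = -sqrt(C1 + z^2)
 u(z) = sqrt(C1 + z^2)


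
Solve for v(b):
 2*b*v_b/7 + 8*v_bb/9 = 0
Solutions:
 v(b) = C1 + C2*erf(3*sqrt(14)*b/28)


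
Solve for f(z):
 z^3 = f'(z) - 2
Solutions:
 f(z) = C1 + z^4/4 + 2*z


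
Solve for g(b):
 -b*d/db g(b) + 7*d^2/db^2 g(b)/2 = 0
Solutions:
 g(b) = C1 + C2*erfi(sqrt(7)*b/7)


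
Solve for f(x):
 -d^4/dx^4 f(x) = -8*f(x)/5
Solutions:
 f(x) = C1*exp(-10^(3/4)*x/5) + C2*exp(10^(3/4)*x/5) + C3*sin(10^(3/4)*x/5) + C4*cos(10^(3/4)*x/5)


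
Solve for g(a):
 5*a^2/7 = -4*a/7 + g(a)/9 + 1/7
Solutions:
 g(a) = 45*a^2/7 + 36*a/7 - 9/7


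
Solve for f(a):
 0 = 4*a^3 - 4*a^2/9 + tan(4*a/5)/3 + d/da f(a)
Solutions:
 f(a) = C1 - a^4 + 4*a^3/27 + 5*log(cos(4*a/5))/12


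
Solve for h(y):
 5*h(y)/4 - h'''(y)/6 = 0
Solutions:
 h(y) = C3*exp(15^(1/3)*2^(2/3)*y/2) + (C1*sin(2^(2/3)*3^(5/6)*5^(1/3)*y/4) + C2*cos(2^(2/3)*3^(5/6)*5^(1/3)*y/4))*exp(-15^(1/3)*2^(2/3)*y/4)


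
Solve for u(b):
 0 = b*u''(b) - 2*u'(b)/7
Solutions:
 u(b) = C1 + C2*b^(9/7)


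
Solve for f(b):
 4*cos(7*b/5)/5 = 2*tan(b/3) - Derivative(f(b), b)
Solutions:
 f(b) = C1 - 6*log(cos(b/3)) - 4*sin(7*b/5)/7


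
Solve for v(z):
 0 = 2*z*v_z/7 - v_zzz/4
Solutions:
 v(z) = C1 + Integral(C2*airyai(2*7^(2/3)*z/7) + C3*airybi(2*7^(2/3)*z/7), z)


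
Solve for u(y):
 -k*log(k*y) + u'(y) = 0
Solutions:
 u(y) = C1 + k*y*log(k*y) - k*y


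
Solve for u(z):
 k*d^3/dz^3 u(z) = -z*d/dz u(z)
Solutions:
 u(z) = C1 + Integral(C2*airyai(z*(-1/k)^(1/3)) + C3*airybi(z*(-1/k)^(1/3)), z)


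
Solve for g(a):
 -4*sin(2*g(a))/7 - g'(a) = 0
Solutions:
 4*a/7 + log(cos(2*g(a)) - 1)/4 - log(cos(2*g(a)) + 1)/4 = C1


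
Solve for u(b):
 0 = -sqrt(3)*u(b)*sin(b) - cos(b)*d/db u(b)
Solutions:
 u(b) = C1*cos(b)^(sqrt(3))


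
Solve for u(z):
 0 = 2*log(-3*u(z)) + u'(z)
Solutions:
 Integral(1/(log(-_y) + log(3)), (_y, u(z)))/2 = C1 - z


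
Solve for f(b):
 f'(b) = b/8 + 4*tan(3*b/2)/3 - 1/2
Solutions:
 f(b) = C1 + b^2/16 - b/2 - 8*log(cos(3*b/2))/9


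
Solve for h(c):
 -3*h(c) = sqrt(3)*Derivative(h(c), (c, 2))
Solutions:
 h(c) = C1*sin(3^(1/4)*c) + C2*cos(3^(1/4)*c)


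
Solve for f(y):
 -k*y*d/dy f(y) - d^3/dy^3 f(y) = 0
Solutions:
 f(y) = C1 + Integral(C2*airyai(y*(-k)^(1/3)) + C3*airybi(y*(-k)^(1/3)), y)


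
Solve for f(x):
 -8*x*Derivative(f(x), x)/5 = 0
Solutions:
 f(x) = C1


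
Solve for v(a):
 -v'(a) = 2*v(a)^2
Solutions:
 v(a) = 1/(C1 + 2*a)


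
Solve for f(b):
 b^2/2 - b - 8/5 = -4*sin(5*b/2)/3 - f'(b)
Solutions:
 f(b) = C1 - b^3/6 + b^2/2 + 8*b/5 + 8*cos(5*b/2)/15


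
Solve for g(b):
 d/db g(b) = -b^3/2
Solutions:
 g(b) = C1 - b^4/8


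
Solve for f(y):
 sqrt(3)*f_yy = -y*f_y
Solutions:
 f(y) = C1 + C2*erf(sqrt(2)*3^(3/4)*y/6)


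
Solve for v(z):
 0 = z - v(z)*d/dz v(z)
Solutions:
 v(z) = -sqrt(C1 + z^2)
 v(z) = sqrt(C1 + z^2)


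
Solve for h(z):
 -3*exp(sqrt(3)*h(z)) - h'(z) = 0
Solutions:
 h(z) = sqrt(3)*(2*log(1/(C1 + 3*z)) - log(3))/6


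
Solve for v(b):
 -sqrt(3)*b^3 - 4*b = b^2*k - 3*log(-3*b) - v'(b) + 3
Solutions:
 v(b) = C1 + sqrt(3)*b^4/4 + b^3*k/3 + 2*b^2 - 3*b*log(-b) + 3*b*(2 - log(3))


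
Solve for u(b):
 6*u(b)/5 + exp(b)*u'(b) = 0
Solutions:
 u(b) = C1*exp(6*exp(-b)/5)


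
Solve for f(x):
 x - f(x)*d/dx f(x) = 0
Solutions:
 f(x) = -sqrt(C1 + x^2)
 f(x) = sqrt(C1 + x^2)


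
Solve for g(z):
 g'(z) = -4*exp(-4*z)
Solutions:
 g(z) = C1 + exp(-4*z)


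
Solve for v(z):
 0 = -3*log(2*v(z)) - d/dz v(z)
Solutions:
 Integral(1/(log(_y) + log(2)), (_y, v(z)))/3 = C1 - z


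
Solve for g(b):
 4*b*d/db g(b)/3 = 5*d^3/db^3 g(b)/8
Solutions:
 g(b) = C1 + Integral(C2*airyai(2*30^(2/3)*b/15) + C3*airybi(2*30^(2/3)*b/15), b)


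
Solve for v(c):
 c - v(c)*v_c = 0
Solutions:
 v(c) = -sqrt(C1 + c^2)
 v(c) = sqrt(C1 + c^2)


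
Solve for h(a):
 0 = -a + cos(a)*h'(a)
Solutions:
 h(a) = C1 + Integral(a/cos(a), a)


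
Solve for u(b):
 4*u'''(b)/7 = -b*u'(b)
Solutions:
 u(b) = C1 + Integral(C2*airyai(-14^(1/3)*b/2) + C3*airybi(-14^(1/3)*b/2), b)


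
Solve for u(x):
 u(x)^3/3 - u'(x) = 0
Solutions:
 u(x) = -sqrt(6)*sqrt(-1/(C1 + x))/2
 u(x) = sqrt(6)*sqrt(-1/(C1 + x))/2


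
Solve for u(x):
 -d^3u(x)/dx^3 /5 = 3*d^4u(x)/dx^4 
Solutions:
 u(x) = C1 + C2*x + C3*x^2 + C4*exp(-x/15)


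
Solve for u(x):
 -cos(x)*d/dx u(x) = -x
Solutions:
 u(x) = C1 + Integral(x/cos(x), x)


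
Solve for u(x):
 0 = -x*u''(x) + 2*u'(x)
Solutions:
 u(x) = C1 + C2*x^3


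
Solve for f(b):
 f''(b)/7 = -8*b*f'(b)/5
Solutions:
 f(b) = C1 + C2*erf(2*sqrt(35)*b/5)


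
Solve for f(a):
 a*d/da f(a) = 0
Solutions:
 f(a) = C1


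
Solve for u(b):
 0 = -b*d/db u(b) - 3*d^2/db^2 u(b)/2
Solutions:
 u(b) = C1 + C2*erf(sqrt(3)*b/3)


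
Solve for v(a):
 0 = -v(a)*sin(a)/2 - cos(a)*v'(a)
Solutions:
 v(a) = C1*sqrt(cos(a))


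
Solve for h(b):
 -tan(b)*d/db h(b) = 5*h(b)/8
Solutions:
 h(b) = C1/sin(b)^(5/8)


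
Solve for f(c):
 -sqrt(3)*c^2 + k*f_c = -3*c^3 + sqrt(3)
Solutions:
 f(c) = C1 - 3*c^4/(4*k) + sqrt(3)*c^3/(3*k) + sqrt(3)*c/k


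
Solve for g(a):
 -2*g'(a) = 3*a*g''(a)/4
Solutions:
 g(a) = C1 + C2/a^(5/3)


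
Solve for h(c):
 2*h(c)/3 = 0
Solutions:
 h(c) = 0


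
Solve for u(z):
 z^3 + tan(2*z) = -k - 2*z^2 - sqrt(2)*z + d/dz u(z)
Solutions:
 u(z) = C1 + k*z + z^4/4 + 2*z^3/3 + sqrt(2)*z^2/2 - log(cos(2*z))/2


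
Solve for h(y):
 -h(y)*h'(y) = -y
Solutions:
 h(y) = -sqrt(C1 + y^2)
 h(y) = sqrt(C1 + y^2)


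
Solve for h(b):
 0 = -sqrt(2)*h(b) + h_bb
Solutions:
 h(b) = C1*exp(-2^(1/4)*b) + C2*exp(2^(1/4)*b)


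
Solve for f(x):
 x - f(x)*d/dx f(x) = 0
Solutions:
 f(x) = -sqrt(C1 + x^2)
 f(x) = sqrt(C1 + x^2)


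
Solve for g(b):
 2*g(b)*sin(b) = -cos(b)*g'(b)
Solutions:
 g(b) = C1*cos(b)^2


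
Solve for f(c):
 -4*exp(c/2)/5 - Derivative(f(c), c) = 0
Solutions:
 f(c) = C1 - 8*exp(c/2)/5


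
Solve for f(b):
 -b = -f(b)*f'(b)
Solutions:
 f(b) = -sqrt(C1 + b^2)
 f(b) = sqrt(C1 + b^2)


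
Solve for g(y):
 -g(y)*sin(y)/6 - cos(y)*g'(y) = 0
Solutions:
 g(y) = C1*cos(y)^(1/6)


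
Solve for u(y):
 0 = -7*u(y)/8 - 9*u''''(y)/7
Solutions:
 u(y) = (C1*sin(2^(3/4)*sqrt(21)*y/12) + C2*cos(2^(3/4)*sqrt(21)*y/12))*exp(-2^(3/4)*sqrt(21)*y/12) + (C3*sin(2^(3/4)*sqrt(21)*y/12) + C4*cos(2^(3/4)*sqrt(21)*y/12))*exp(2^(3/4)*sqrt(21)*y/12)


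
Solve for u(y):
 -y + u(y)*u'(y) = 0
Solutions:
 u(y) = -sqrt(C1 + y^2)
 u(y) = sqrt(C1 + y^2)


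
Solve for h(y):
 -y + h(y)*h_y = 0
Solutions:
 h(y) = -sqrt(C1 + y^2)
 h(y) = sqrt(C1 + y^2)


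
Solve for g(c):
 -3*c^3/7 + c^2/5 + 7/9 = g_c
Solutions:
 g(c) = C1 - 3*c^4/28 + c^3/15 + 7*c/9


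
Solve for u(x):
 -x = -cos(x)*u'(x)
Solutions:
 u(x) = C1 + Integral(x/cos(x), x)


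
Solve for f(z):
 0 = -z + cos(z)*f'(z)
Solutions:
 f(z) = C1 + Integral(z/cos(z), z)


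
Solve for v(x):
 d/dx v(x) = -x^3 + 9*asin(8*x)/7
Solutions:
 v(x) = C1 - x^4/4 + 9*x*asin(8*x)/7 + 9*sqrt(1 - 64*x^2)/56


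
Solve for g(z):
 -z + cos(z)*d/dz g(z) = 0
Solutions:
 g(z) = C1 + Integral(z/cos(z), z)


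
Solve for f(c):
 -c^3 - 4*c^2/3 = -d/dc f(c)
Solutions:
 f(c) = C1 + c^4/4 + 4*c^3/9


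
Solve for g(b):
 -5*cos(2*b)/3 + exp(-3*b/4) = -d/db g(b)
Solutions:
 g(b) = C1 + 5*sin(2*b)/6 + 4*exp(-3*b/4)/3


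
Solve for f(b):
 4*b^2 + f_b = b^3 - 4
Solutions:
 f(b) = C1 + b^4/4 - 4*b^3/3 - 4*b


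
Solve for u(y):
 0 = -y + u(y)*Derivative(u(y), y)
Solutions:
 u(y) = -sqrt(C1 + y^2)
 u(y) = sqrt(C1 + y^2)


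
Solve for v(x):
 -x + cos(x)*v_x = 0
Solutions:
 v(x) = C1 + Integral(x/cos(x), x)


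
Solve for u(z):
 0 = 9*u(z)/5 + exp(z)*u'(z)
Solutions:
 u(z) = C1*exp(9*exp(-z)/5)


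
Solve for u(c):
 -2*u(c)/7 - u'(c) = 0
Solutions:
 u(c) = C1*exp(-2*c/7)


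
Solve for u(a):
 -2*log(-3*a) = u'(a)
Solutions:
 u(a) = C1 - 2*a*log(-a) + 2*a*(1 - log(3))


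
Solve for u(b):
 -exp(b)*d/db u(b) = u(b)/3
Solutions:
 u(b) = C1*exp(exp(-b)/3)


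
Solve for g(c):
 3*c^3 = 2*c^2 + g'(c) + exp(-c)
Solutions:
 g(c) = C1 + 3*c^4/4 - 2*c^3/3 + exp(-c)


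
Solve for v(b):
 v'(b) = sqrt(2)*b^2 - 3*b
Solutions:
 v(b) = C1 + sqrt(2)*b^3/3 - 3*b^2/2


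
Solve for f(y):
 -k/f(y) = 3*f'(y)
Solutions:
 f(y) = -sqrt(C1 - 6*k*y)/3
 f(y) = sqrt(C1 - 6*k*y)/3


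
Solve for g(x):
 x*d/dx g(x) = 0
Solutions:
 g(x) = C1


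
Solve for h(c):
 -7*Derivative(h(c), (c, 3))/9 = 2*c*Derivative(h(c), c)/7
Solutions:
 h(c) = C1 + Integral(C2*airyai(-126^(1/3)*c/7) + C3*airybi(-126^(1/3)*c/7), c)


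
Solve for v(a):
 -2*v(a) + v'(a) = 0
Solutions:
 v(a) = C1*exp(2*a)


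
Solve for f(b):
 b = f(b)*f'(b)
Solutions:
 f(b) = -sqrt(C1 + b^2)
 f(b) = sqrt(C1 + b^2)


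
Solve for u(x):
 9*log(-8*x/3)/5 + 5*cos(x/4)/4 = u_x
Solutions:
 u(x) = C1 + 9*x*log(-x)/5 - 9*x*log(3)/5 - 9*x/5 + 27*x*log(2)/5 + 5*sin(x/4)


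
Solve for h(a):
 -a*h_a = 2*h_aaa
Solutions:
 h(a) = C1 + Integral(C2*airyai(-2^(2/3)*a/2) + C3*airybi(-2^(2/3)*a/2), a)


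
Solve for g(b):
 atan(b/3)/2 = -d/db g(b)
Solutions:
 g(b) = C1 - b*atan(b/3)/2 + 3*log(b^2 + 9)/4


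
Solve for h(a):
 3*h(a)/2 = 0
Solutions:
 h(a) = 0


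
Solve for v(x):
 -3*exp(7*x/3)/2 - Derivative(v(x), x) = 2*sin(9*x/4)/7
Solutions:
 v(x) = C1 - 9*exp(7*x/3)/14 + 8*cos(9*x/4)/63


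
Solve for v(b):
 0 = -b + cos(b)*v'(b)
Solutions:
 v(b) = C1 + Integral(b/cos(b), b)


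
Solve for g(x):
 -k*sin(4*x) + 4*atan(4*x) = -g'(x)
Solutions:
 g(x) = C1 - k*cos(4*x)/4 - 4*x*atan(4*x) + log(16*x^2 + 1)/2


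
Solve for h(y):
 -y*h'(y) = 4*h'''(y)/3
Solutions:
 h(y) = C1 + Integral(C2*airyai(-6^(1/3)*y/2) + C3*airybi(-6^(1/3)*y/2), y)


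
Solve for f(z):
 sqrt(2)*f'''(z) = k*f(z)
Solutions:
 f(z) = C1*exp(2^(5/6)*k^(1/3)*z/2) + C2*exp(2^(5/6)*k^(1/3)*z*(-1 + sqrt(3)*I)/4) + C3*exp(-2^(5/6)*k^(1/3)*z*(1 + sqrt(3)*I)/4)


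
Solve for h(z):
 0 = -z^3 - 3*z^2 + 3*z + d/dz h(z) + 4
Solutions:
 h(z) = C1 + z^4/4 + z^3 - 3*z^2/2 - 4*z


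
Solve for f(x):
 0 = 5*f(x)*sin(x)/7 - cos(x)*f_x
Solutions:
 f(x) = C1/cos(x)^(5/7)


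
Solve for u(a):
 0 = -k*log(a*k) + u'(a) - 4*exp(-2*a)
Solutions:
 u(a) = C1 + a*k*log(a*k) - a*k - 2*exp(-2*a)


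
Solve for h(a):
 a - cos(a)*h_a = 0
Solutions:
 h(a) = C1 + Integral(a/cos(a), a)


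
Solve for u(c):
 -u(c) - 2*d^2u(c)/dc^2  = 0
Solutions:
 u(c) = C1*sin(sqrt(2)*c/2) + C2*cos(sqrt(2)*c/2)


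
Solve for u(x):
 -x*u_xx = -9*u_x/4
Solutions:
 u(x) = C1 + C2*x^(13/4)


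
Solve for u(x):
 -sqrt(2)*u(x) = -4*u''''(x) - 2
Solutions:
 u(x) = C1*exp(-2^(5/8)*x/2) + C2*exp(2^(5/8)*x/2) + C3*sin(2^(5/8)*x/2) + C4*cos(2^(5/8)*x/2) + sqrt(2)


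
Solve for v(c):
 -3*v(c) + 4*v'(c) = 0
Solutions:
 v(c) = C1*exp(3*c/4)


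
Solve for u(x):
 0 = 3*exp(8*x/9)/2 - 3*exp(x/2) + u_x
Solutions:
 u(x) = C1 - 27*exp(8*x/9)/16 + 6*exp(x/2)


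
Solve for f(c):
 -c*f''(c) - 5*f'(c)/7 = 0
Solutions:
 f(c) = C1 + C2*c^(2/7)


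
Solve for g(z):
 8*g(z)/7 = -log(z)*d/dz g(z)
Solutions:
 g(z) = C1*exp(-8*li(z)/7)


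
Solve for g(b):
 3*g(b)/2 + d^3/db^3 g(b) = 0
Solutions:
 g(b) = C3*exp(-2^(2/3)*3^(1/3)*b/2) + (C1*sin(2^(2/3)*3^(5/6)*b/4) + C2*cos(2^(2/3)*3^(5/6)*b/4))*exp(2^(2/3)*3^(1/3)*b/4)


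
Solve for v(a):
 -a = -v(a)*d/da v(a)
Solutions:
 v(a) = -sqrt(C1 + a^2)
 v(a) = sqrt(C1 + a^2)


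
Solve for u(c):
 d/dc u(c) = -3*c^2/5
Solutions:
 u(c) = C1 - c^3/5


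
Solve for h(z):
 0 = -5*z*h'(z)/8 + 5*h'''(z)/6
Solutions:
 h(z) = C1 + Integral(C2*airyai(6^(1/3)*z/2) + C3*airybi(6^(1/3)*z/2), z)


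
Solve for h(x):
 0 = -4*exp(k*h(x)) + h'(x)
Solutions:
 h(x) = Piecewise((log(-1/(C1*k + 4*k*x))/k, Ne(k, 0)), (nan, True))
 h(x) = Piecewise((C1 + 4*x, Eq(k, 0)), (nan, True))


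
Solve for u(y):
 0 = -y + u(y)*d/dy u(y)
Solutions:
 u(y) = -sqrt(C1 + y^2)
 u(y) = sqrt(C1 + y^2)


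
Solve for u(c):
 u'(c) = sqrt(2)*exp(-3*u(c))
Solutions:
 u(c) = log(C1 + 3*sqrt(2)*c)/3
 u(c) = log((-3^(1/3) - 3^(5/6)*I)*(C1 + sqrt(2)*c)^(1/3)/2)
 u(c) = log((-3^(1/3) + 3^(5/6)*I)*(C1 + sqrt(2)*c)^(1/3)/2)


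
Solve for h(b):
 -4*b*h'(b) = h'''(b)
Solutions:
 h(b) = C1 + Integral(C2*airyai(-2^(2/3)*b) + C3*airybi(-2^(2/3)*b), b)


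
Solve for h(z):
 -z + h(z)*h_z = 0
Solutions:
 h(z) = -sqrt(C1 + z^2)
 h(z) = sqrt(C1 + z^2)


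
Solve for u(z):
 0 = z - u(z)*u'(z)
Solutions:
 u(z) = -sqrt(C1 + z^2)
 u(z) = sqrt(C1 + z^2)


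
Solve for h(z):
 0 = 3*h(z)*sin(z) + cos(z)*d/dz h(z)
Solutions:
 h(z) = C1*cos(z)^3


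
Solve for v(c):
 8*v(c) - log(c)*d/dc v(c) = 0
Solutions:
 v(c) = C1*exp(8*li(c))


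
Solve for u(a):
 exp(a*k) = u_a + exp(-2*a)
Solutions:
 u(a) = C1 + exp(-2*a)/2 + exp(a*k)/k


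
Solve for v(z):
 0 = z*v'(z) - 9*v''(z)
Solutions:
 v(z) = C1 + C2*erfi(sqrt(2)*z/6)


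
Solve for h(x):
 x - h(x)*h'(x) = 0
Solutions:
 h(x) = -sqrt(C1 + x^2)
 h(x) = sqrt(C1 + x^2)


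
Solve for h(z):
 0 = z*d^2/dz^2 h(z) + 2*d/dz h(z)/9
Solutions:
 h(z) = C1 + C2*z^(7/9)


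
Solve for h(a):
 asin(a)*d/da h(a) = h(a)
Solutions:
 h(a) = C1*exp(Integral(1/asin(a), a))


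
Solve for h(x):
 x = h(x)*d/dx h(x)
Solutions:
 h(x) = -sqrt(C1 + x^2)
 h(x) = sqrt(C1 + x^2)


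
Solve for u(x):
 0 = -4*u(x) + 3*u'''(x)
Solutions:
 u(x) = C3*exp(6^(2/3)*x/3) + (C1*sin(2^(2/3)*3^(1/6)*x/2) + C2*cos(2^(2/3)*3^(1/6)*x/2))*exp(-6^(2/3)*x/6)


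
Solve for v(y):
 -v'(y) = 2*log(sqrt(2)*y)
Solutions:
 v(y) = C1 - 2*y*log(y) - y*log(2) + 2*y


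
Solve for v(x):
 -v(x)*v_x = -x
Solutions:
 v(x) = -sqrt(C1 + x^2)
 v(x) = sqrt(C1 + x^2)


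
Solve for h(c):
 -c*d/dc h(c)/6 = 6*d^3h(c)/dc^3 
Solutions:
 h(c) = C1 + Integral(C2*airyai(-6^(1/3)*c/6) + C3*airybi(-6^(1/3)*c/6), c)


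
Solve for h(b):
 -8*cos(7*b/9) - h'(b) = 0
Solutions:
 h(b) = C1 - 72*sin(7*b/9)/7


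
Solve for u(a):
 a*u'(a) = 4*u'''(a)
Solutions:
 u(a) = C1 + Integral(C2*airyai(2^(1/3)*a/2) + C3*airybi(2^(1/3)*a/2), a)


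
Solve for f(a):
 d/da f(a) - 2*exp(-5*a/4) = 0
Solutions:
 f(a) = C1 - 8*exp(-5*a/4)/5


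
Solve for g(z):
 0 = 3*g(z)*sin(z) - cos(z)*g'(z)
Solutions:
 g(z) = C1/cos(z)^3


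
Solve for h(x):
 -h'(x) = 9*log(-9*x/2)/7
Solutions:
 h(x) = C1 - 9*x*log(-x)/7 + 9*x*(-2*log(3) + log(2) + 1)/7


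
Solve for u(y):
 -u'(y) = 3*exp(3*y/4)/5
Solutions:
 u(y) = C1 - 4*exp(3*y/4)/5


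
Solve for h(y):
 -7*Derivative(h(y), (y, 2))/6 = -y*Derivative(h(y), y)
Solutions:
 h(y) = C1 + C2*erfi(sqrt(21)*y/7)


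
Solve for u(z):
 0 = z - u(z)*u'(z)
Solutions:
 u(z) = -sqrt(C1 + z^2)
 u(z) = sqrt(C1 + z^2)


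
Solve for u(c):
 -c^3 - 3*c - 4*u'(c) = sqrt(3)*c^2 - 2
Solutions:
 u(c) = C1 - c^4/16 - sqrt(3)*c^3/12 - 3*c^2/8 + c/2


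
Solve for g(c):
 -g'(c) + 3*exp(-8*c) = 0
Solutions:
 g(c) = C1 - 3*exp(-8*c)/8


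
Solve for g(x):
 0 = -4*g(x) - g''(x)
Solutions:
 g(x) = C1*sin(2*x) + C2*cos(2*x)


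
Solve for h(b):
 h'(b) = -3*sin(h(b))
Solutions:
 h(b) = -acos((-C1 - exp(6*b))/(C1 - exp(6*b))) + 2*pi
 h(b) = acos((-C1 - exp(6*b))/(C1 - exp(6*b)))


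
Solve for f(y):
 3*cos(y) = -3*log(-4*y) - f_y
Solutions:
 f(y) = C1 - 3*y*log(-y) - 6*y*log(2) + 3*y - 3*sin(y)


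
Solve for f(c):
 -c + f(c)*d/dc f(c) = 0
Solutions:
 f(c) = -sqrt(C1 + c^2)
 f(c) = sqrt(C1 + c^2)


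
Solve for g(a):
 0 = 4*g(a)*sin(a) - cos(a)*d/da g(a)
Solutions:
 g(a) = C1/cos(a)^4


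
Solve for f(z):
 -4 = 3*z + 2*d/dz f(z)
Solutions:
 f(z) = C1 - 3*z^2/4 - 2*z


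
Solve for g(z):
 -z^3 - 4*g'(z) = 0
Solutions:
 g(z) = C1 - z^4/16


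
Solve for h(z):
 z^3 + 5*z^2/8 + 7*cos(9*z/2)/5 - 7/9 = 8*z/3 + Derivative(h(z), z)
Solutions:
 h(z) = C1 + z^4/4 + 5*z^3/24 - 4*z^2/3 - 7*z/9 + 14*sin(9*z/2)/45


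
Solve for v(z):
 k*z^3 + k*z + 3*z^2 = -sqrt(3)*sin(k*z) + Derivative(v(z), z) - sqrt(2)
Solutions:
 v(z) = C1 + k*z^4/4 + k*z^2/2 + z^3 + sqrt(2)*z - sqrt(3)*cos(k*z)/k


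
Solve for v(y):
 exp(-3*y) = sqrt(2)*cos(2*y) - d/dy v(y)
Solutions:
 v(y) = C1 + sqrt(2)*sin(2*y)/2 + exp(-3*y)/3


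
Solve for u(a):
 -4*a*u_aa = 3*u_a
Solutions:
 u(a) = C1 + C2*a^(1/4)


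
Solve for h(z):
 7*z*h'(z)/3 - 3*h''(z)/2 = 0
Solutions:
 h(z) = C1 + C2*erfi(sqrt(7)*z/3)


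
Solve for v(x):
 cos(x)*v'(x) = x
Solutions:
 v(x) = C1 + Integral(x/cos(x), x)


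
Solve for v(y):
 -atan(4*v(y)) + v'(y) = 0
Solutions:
 Integral(1/atan(4*_y), (_y, v(y))) = C1 + y


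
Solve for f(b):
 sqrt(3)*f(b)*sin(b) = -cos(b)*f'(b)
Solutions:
 f(b) = C1*cos(b)^(sqrt(3))


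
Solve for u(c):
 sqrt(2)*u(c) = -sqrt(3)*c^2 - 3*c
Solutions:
 u(c) = c*(-sqrt(6)*c - 3*sqrt(2))/2


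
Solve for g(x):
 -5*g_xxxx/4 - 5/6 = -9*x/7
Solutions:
 g(x) = C1 + C2*x + C3*x^2 + C4*x^3 + 3*x^5/350 - x^4/36


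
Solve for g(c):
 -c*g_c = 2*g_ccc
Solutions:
 g(c) = C1 + Integral(C2*airyai(-2^(2/3)*c/2) + C3*airybi(-2^(2/3)*c/2), c)


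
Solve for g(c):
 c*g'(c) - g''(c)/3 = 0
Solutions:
 g(c) = C1 + C2*erfi(sqrt(6)*c/2)


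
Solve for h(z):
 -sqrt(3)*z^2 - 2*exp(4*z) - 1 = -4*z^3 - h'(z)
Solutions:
 h(z) = C1 - z^4 + sqrt(3)*z^3/3 + z + exp(4*z)/2


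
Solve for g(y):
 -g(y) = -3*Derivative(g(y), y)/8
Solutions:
 g(y) = C1*exp(8*y/3)


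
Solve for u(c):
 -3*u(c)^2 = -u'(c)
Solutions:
 u(c) = -1/(C1 + 3*c)


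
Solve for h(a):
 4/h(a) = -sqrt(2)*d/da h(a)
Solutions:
 h(a) = -sqrt(C1 - 4*sqrt(2)*a)
 h(a) = sqrt(C1 - 4*sqrt(2)*a)


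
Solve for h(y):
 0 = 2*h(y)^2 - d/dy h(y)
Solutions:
 h(y) = -1/(C1 + 2*y)


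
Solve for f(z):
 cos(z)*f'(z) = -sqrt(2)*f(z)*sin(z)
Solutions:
 f(z) = C1*cos(z)^(sqrt(2))


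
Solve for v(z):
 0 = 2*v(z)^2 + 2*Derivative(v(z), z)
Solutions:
 v(z) = 1/(C1 + z)


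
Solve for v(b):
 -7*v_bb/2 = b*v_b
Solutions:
 v(b) = C1 + C2*erf(sqrt(7)*b/7)


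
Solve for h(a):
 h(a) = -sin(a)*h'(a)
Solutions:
 h(a) = C1*sqrt(cos(a) + 1)/sqrt(cos(a) - 1)


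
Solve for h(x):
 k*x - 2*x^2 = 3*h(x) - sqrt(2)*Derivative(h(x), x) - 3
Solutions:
 h(x) = C1*exp(3*sqrt(2)*x/2) + k*x/3 + sqrt(2)*k/9 - 2*x^2/3 - 4*sqrt(2)*x/9 + 19/27


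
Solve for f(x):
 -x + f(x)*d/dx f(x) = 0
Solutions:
 f(x) = -sqrt(C1 + x^2)
 f(x) = sqrt(C1 + x^2)


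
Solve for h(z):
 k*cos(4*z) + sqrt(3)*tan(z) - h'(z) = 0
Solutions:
 h(z) = C1 + k*sin(4*z)/4 - sqrt(3)*log(cos(z))


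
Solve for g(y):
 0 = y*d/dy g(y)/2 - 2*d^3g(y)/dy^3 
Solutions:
 g(y) = C1 + Integral(C2*airyai(2^(1/3)*y/2) + C3*airybi(2^(1/3)*y/2), y)


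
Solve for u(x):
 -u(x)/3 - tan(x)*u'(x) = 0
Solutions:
 u(x) = C1/sin(x)^(1/3)


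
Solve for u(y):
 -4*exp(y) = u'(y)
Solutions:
 u(y) = C1 - 4*exp(y)


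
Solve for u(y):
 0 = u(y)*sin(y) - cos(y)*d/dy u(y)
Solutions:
 u(y) = C1/cos(y)


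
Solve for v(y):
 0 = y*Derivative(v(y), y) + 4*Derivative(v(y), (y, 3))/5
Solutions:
 v(y) = C1 + Integral(C2*airyai(-10^(1/3)*y/2) + C3*airybi(-10^(1/3)*y/2), y)


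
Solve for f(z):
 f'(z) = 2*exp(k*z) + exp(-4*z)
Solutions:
 f(z) = C1 - exp(-4*z)/4 + 2*exp(k*z)/k


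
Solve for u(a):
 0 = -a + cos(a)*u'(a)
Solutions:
 u(a) = C1 + Integral(a/cos(a), a)


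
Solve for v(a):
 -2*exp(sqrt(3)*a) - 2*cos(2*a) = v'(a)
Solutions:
 v(a) = C1 - 2*sqrt(3)*exp(sqrt(3)*a)/3 - sin(2*a)


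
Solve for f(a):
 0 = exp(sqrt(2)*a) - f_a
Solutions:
 f(a) = C1 + sqrt(2)*exp(sqrt(2)*a)/2


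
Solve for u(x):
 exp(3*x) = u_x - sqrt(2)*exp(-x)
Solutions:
 u(x) = C1 + exp(3*x)/3 - sqrt(2)*exp(-x)


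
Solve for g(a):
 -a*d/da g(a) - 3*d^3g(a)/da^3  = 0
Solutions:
 g(a) = C1 + Integral(C2*airyai(-3^(2/3)*a/3) + C3*airybi(-3^(2/3)*a/3), a)


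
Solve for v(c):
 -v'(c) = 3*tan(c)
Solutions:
 v(c) = C1 + 3*log(cos(c))


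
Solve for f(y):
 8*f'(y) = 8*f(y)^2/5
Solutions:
 f(y) = -5/(C1 + y)


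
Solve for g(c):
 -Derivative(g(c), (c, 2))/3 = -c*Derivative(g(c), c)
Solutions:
 g(c) = C1 + C2*erfi(sqrt(6)*c/2)


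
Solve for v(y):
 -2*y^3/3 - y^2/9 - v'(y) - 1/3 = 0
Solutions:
 v(y) = C1 - y^4/6 - y^3/27 - y/3


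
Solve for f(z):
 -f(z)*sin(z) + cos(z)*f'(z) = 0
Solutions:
 f(z) = C1/cos(z)


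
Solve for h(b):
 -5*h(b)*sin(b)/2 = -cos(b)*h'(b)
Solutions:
 h(b) = C1/cos(b)^(5/2)


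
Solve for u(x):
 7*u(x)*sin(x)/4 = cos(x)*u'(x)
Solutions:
 u(x) = C1/cos(x)^(7/4)


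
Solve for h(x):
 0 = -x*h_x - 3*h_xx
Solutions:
 h(x) = C1 + C2*erf(sqrt(6)*x/6)


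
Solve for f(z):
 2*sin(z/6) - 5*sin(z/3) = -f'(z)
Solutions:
 f(z) = C1 + 12*cos(z/6) - 15*cos(z/3)


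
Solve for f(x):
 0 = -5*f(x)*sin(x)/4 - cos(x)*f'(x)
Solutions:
 f(x) = C1*cos(x)^(5/4)


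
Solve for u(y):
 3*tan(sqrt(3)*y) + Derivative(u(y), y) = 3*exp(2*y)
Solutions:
 u(y) = C1 + 3*exp(2*y)/2 + sqrt(3)*log(cos(sqrt(3)*y))


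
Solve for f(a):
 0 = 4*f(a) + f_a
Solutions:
 f(a) = C1*exp(-4*a)


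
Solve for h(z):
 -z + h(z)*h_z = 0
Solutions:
 h(z) = -sqrt(C1 + z^2)
 h(z) = sqrt(C1 + z^2)


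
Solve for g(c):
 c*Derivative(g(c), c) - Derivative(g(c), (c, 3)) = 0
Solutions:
 g(c) = C1 + Integral(C2*airyai(c) + C3*airybi(c), c)


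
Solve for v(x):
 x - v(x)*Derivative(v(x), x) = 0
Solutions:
 v(x) = -sqrt(C1 + x^2)
 v(x) = sqrt(C1 + x^2)


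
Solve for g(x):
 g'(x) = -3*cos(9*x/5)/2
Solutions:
 g(x) = C1 - 5*sin(9*x/5)/6


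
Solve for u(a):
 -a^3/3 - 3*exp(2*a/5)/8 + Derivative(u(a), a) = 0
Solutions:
 u(a) = C1 + a^4/12 + 15*exp(2*a/5)/16


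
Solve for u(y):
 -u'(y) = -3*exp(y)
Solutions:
 u(y) = C1 + 3*exp(y)


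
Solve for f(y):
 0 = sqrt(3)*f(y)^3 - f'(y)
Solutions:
 f(y) = -sqrt(2)*sqrt(-1/(C1 + sqrt(3)*y))/2
 f(y) = sqrt(2)*sqrt(-1/(C1 + sqrt(3)*y))/2


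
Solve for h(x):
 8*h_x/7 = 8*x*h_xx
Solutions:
 h(x) = C1 + C2*x^(8/7)


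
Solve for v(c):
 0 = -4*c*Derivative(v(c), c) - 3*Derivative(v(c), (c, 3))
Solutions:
 v(c) = C1 + Integral(C2*airyai(-6^(2/3)*c/3) + C3*airybi(-6^(2/3)*c/3), c)


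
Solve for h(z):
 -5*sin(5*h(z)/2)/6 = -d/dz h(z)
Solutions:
 -5*z/6 + log(cos(5*h(z)/2) - 1)/5 - log(cos(5*h(z)/2) + 1)/5 = C1


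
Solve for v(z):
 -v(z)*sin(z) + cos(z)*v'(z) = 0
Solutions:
 v(z) = C1/cos(z)


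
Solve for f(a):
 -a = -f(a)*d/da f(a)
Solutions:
 f(a) = -sqrt(C1 + a^2)
 f(a) = sqrt(C1 + a^2)


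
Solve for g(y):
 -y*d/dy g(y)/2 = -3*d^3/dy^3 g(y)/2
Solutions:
 g(y) = C1 + Integral(C2*airyai(3^(2/3)*y/3) + C3*airybi(3^(2/3)*y/3), y)


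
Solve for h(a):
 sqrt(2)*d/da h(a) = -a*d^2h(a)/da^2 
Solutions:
 h(a) = C1 + C2*a^(1 - sqrt(2))


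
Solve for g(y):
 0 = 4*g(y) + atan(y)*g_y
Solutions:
 g(y) = C1*exp(-4*Integral(1/atan(y), y))


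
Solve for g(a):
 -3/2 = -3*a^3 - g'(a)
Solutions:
 g(a) = C1 - 3*a^4/4 + 3*a/2


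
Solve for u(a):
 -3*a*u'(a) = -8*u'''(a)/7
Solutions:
 u(a) = C1 + Integral(C2*airyai(21^(1/3)*a/2) + C3*airybi(21^(1/3)*a/2), a)
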